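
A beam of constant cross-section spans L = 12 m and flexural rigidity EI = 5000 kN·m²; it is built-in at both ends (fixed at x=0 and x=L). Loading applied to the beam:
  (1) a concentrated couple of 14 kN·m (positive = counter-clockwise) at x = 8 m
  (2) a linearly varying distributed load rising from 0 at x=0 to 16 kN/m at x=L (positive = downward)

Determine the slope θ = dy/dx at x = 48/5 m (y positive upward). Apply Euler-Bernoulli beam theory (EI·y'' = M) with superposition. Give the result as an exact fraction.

Load 1 — applied couple M₀=14 kN·m at a=8 m (b=L-a=4):
  θ_1 = (R_Ax²/2 - M_Ax - M₀(x-a))/EI  [x>a] with R_A=14/9, M_A=14/3 = ((14/9)·(48/5)²/2 - (14/3)·(48/5) - 14·((48/5)-8))/5000 = 14/15625 rad
Load 2 — triangular load w₀=16 kN/m (0→w₀ over full span):
  θ_2 = -w₀(2x(L-x)(L-2x)(x+2L)+x²(L-x)²)/(120LEI) = -16·(2·(48/5)·(12-(48/5))·(12-2·(48/5))·((48/5)+2·12)+(48/5)²·(12-(48/5))²)/(120·12·5000) = 9216/390625 rad
Superposition: θ = Σ θ_i = 9566/390625 rad ≈ 0.024489 rad

θ(48/5) = 9566/390625 rad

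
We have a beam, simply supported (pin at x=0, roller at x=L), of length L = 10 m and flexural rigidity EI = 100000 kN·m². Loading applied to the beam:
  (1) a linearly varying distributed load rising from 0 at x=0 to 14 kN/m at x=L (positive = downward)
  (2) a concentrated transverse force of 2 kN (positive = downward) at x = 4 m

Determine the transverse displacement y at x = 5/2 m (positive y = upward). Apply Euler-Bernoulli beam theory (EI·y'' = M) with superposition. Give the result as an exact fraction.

y(5/2) = -499051/76800000 m

Load 1 — triangular load w₀=14 kN/m (0→w₀ over full span):
  y_1 = -w₀x(7L⁴-10L²x²+3x⁴)/(360LEI) = -14·(5/2)·(7·10⁴-10·10²·(5/2)²+3·(5/2)⁴)/(360·10·100000) = -763/122880 m
Load 2 — point force P=2 kN at a=4 m (b=L-a=6):
  y_2 = -Pbx(L²-b²-x²)/(6LEI)  [x≤a] = -2·6·(5/2)·(10²-6²-(5/2)²)/(6·10·100000) = -231/800000 m
Superposition: y = Σ y_i = -499051/76800000 m ≈ -0.006498 m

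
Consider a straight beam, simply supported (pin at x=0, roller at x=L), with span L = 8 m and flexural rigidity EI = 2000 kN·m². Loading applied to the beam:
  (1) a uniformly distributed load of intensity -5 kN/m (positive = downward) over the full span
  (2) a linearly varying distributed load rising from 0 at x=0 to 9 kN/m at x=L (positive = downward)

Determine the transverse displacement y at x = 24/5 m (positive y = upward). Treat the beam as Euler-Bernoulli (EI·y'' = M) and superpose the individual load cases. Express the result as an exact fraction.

y(24/5) = 20672/1953125 m

Load 1 — uniform load w=-5 kN/m over full span:
  y_1 = -wx(L³-2Lx²+x³)/(24EI) = -(-5)·(24/5)·(8³-2·8·(24/5)²+(24/5)³)/(24·2000) = 1984/15625 m
Load 2 — triangular load w₀=9 kN/m (0→w₀ over full span):
  y_2 = -w₀x(7L⁴-10L²x²+3x⁴)/(360LEI) = -9·(24/5)·(7·8⁴-10·8²·(24/5)²+3·(24/5)⁴)/(360·8·2000) = -227328/1953125 m
Superposition: y = Σ y_i = 20672/1953125 m ≈ 0.010584 m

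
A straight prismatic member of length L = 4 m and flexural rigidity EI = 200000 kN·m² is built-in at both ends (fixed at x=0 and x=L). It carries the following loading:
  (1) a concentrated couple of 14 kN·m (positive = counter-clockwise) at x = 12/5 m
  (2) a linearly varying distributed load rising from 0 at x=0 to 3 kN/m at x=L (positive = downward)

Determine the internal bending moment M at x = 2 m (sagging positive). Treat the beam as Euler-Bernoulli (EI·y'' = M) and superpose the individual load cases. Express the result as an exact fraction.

Load 1 — applied couple M₀=14 kN·m at a=12/5 m (b=L-a=8/5):
  M_1 = R_Ax - M_A  [x≤a] with R_A=126/25, M_A=112/25 = (126/25)·2 - (112/25) = 28/5 kN·m
Load 2 — triangular load w₀=3 kN/m (0→w₀ over full span):
  M_2 = 3w₀Lx/20 - w₀L²/30 - w₀x³/(6L) = 3·3·4·2/20 - 3·4²/30 - 3·2³/(6·4) = 1 kN·m
Superposition: M = Σ M_i = 33/5 kN·m ≈ 6.600000 kN·m

M(2) = 33/5 kN·m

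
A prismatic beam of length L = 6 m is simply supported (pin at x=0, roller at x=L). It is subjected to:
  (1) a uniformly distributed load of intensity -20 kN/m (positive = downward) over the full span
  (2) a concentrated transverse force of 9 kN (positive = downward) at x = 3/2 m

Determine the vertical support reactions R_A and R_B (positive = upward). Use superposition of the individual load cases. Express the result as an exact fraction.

Load 1 — uniform load w=-20 kN/m over full span:
  R_A = wL/2 = (-20)·6/2 = -60 kN
  R_B = wL/2 = (-20)·6/2 = -60 kN
Load 2 — point force P=9 kN at a=3/2 m (b=L-a=9/2):
  R_A = Pb/L = 9·(9/2)/6 = 27/4 kN
  R_B = Pa/L = 9·(3/2)/6 = 9/4 kN
Superposition: R_A = -213/4 kN, R_B = -231/4 kN

R_A = -213/4 kN, R_B = -231/4 kN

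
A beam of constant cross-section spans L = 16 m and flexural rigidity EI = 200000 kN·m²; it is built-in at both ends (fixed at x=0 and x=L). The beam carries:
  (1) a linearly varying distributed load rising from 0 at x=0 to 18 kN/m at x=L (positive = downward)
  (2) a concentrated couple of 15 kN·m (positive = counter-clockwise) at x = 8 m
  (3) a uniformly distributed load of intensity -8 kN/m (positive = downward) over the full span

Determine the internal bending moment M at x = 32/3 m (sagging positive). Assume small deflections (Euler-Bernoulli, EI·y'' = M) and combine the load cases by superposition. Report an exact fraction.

Load 1 — triangular load w₀=18 kN/m (0→w₀ over full span):
  M_1 = 3w₀Lx/20 - w₀L²/30 - w₀x³/(6L) = 3·18·16·(32/3)/20 - 18·16²/30 - 18·(32/3)³/(6·16) = 3584/45 kN·m
Load 2 — applied couple M₀=15 kN·m at a=8 m (b=L-a=8):
  M_2 = R_Ax - M_A - M₀  [x>a] with R_A=45/32, M_A=15/4 = (45/32)·(32/3) - (15/4) - 15 = -15/4 kN·m
Load 3 — uniform load w=-8 kN/m over full span:
  M_3 = wLx/2 - wL²/12 - wx²/2 = (-8)·16·(32/3)/2 - (-8)·16²/12 - (-8)·(32/3)²/2 = -512/9 kN·m
Superposition: M = Σ M_i = 3421/180 kN·m ≈ 19.005556 kN·m

M(32/3) = 3421/180 kN·m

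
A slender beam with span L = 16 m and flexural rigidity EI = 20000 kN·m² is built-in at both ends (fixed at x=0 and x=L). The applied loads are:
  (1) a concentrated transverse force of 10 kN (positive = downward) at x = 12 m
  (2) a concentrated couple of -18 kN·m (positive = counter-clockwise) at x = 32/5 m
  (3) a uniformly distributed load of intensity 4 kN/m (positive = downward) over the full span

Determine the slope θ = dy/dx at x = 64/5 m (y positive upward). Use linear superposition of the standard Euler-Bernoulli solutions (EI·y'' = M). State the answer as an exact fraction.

Load 1 — point force P=10 kN at a=12 m (b=L-a=4):
  θ_1 = Pa²(L-x)(2bL-(3b+a)(L-x))/(2L³EI)  [x>a] = 10·12²·(16-(64/5))·(2·4·16-(3·4+12)·(16-(64/5)))/(2·16³·20000) = 9/6250 rad
Load 2 — applied couple M₀=-18 kN·m at a=32/5 m (b=L-a=48/5):
  θ_2 = (R_Ax²/2 - M_Ax - M₀(x-a))/EI  [x>a] with R_A=-81/50, M_A=-54/25 = ((-81/50)·(64/5)²/2 - (-54/25)·(64/5) - (-18)·((64/5)-(32/5)))/20000 = 198/390625 rad
Load 3 — uniform load w=4 kN/m over full span:
  θ_3 = -wx(L-x)(L-2x)/(12EI) = -4·(64/5)·(16-(64/5))·(16-2·(64/5))/(12·20000) = 512/78125 rad
Superposition: θ = Σ θ_i = 6641/781250 rad ≈ 0.008500 rad

θ(64/5) = 6641/781250 rad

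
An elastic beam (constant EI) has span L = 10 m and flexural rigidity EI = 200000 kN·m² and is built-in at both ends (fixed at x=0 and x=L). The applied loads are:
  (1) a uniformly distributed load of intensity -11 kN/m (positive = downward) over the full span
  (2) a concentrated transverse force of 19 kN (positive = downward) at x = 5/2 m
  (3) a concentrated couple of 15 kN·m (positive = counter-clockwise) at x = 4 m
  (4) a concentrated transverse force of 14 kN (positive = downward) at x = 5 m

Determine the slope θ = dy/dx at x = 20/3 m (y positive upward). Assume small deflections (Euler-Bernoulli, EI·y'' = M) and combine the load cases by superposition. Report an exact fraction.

θ(20/3) = -12721/64800000 rad

Load 1 — uniform load w=-11 kN/m over full span:
  θ_1 = -wx(L-x)(L-2x)/(12EI) = -(-11)·(20/3)·(10-(20/3))·(10-2·(20/3))/(12·200000) = -11/32400 rad
Load 2 — point force P=19 kN at a=5/2 m (b=L-a=15/2):
  θ_2 = Pa²(L-x)(2bL-(3b+a)(L-x))/(2L³EI)  [x>a] = 19·(5/2)²·(10-(20/3))·(2·(15/2)·10-(3·(15/2)+(5/2))·(10-(20/3)))/(2·10³·200000) = 19/288000 rad
Load 3 — applied couple M₀=15 kN·m at a=4 m (b=L-a=6):
  θ_3 = (R_Ax²/2 - M_Ax - M₀(x-a))/EI  [x>a] with R_A=54/25, M_A=9/5 = ((54/25)·(20/3)²/2 - (9/5)·(20/3) - 15·((20/3)-4))/200000 = -1/50000 rad
Load 4 — point force P=14 kN at a=5 m (b=L-a=5):
  θ_4 = Pa²(L-x)(2bL-(3b+a)(L-x))/(2L³EI)  [x>a] = 14·5²·(10-(20/3))·(2·5·10-(3·5+5)·(10-(20/3)))/(2·10³·200000) = 7/72000 rad
Superposition: θ = Σ θ_i = -12721/64800000 rad ≈ -0.000196 rad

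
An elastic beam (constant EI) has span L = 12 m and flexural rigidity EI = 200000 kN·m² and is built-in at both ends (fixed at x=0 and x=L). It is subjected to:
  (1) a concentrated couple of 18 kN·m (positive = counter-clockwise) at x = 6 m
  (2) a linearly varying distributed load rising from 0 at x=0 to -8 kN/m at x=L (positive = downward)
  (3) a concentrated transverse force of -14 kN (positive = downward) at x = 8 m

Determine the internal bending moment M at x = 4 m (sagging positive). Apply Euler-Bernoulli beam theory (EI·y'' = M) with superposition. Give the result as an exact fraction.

M(4) = -2609/270 kN·m

Load 1 — applied couple M₀=18 kN·m at a=6 m (b=L-a=6):
  M_1 = R_Ax - M_A  [x≤a] with R_A=9/4, M_A=9/2 = (9/4)·4 - (9/2) = 9/2 kN·m
Load 2 — triangular load w₀=-8 kN/m (0→w₀ over full span):
  M_2 = 3w₀Lx/20 - w₀L²/30 - w₀x³/(6L) = 3·(-8)·12·4/20 - (-8)·12²/30 - (-8)·4³/(6·12) = -544/45 kN·m
Load 3 — point force P=-14 kN at a=8 m (b=L-a=4):
  M_3 = Pb²(3a+b)x/L³ - Pab²/L²  [x≤a] = (-14)·4²·(3·8+4)·4/12³ - (-14)·8·4²/12² = -56/27 kN·m
Superposition: M = Σ M_i = -2609/270 kN·m ≈ -9.662963 kN·m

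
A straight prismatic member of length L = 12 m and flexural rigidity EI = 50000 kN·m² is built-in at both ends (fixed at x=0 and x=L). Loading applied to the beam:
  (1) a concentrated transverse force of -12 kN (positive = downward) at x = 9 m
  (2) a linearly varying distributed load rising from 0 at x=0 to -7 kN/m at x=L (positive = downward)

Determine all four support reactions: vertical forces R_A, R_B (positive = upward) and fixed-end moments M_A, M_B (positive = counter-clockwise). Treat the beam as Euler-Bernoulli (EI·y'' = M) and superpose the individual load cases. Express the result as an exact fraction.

Load 1 — point force P=-12 kN at a=9 m (b=L-a=3):
  R_A = Pb²(3a+b)/L³ = (-12)·3²·(3·9+3)/12³ = -15/8 kN
  M_A = Pab²/L² = (-12)·9·3²/12² = -27/4 kN·m
  R_B = Pa²(a+3b)/L³ = (-12)·9²·(9+3·3)/12³ = -81/8 kN
  M_B = -Pa²b/L² = -(-12)·9²·3/12² = 81/4 kN·m
Load 2 — triangular load w₀=-7 kN/m (0→w₀ over full span):
  R_A = 3w₀L/20 = 3·(-7)·12/20 = -63/5 kN
  M_A = w₀L²/30 = (-7)·12²/30 = -168/5 kN·m
  R_B = 7w₀L/20 = 7·(-7)·12/20 = -147/5 kN
  M_B = -w₀L²/20 = -(-7)·12²/20 = 252/5 kN·m
Superposition: R_A = -579/40 kN, M_A = -807/20 kN·m, R_B = -1581/40 kN, M_B = 1413/20 kN·m

R_A = -579/40 kN, M_A = -807/20 kN·m, R_B = -1581/40 kN, M_B = 1413/20 kN·m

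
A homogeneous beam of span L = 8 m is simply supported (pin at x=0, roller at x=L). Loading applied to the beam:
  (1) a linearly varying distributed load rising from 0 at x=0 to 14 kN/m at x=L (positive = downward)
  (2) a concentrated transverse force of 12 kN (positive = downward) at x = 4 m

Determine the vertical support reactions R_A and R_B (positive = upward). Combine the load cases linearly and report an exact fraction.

R_A = 74/3 kN, R_B = 130/3 kN

Load 1 — triangular load w₀=14 kN/m (0→w₀ over full span):
  R_A = w₀L/6 = 14·8/6 = 56/3 kN
  R_B = w₀L/3 = 14·8/3 = 112/3 kN
Load 2 — point force P=12 kN at a=4 m (b=L-a=4):
  R_A = Pb/L = 12·4/8 = 6 kN
  R_B = Pa/L = 12·4/8 = 6 kN
Superposition: R_A = 74/3 kN, R_B = 130/3 kN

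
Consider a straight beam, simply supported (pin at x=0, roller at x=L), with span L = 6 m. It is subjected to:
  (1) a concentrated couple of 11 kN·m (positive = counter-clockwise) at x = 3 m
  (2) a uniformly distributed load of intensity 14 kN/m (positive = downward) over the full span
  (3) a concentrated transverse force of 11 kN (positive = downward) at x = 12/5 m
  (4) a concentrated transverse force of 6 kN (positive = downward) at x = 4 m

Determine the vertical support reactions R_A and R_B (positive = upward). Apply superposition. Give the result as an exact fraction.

R_A = 1573/30 kN, R_B = 1457/30 kN

Load 1 — applied couple M₀=11 kN·m at a=3 m (b=L-a=3):
  R_A = M₀/L = 11/6 kN
  R_B = -M₀/L = -11/6 kN
Load 2 — uniform load w=14 kN/m over full span:
  R_A = wL/2 = 14·6/2 = 42 kN
  R_B = wL/2 = 14·6/2 = 42 kN
Load 3 — point force P=11 kN at a=12/5 m (b=L-a=18/5):
  R_A = Pb/L = 11·(18/5)/6 = 33/5 kN
  R_B = Pa/L = 11·(12/5)/6 = 22/5 kN
Load 4 — point force P=6 kN at a=4 m (b=L-a=2):
  R_A = Pb/L = 6·2/6 = 2 kN
  R_B = Pa/L = 6·4/6 = 4 kN
Superposition: R_A = 1573/30 kN, R_B = 1457/30 kN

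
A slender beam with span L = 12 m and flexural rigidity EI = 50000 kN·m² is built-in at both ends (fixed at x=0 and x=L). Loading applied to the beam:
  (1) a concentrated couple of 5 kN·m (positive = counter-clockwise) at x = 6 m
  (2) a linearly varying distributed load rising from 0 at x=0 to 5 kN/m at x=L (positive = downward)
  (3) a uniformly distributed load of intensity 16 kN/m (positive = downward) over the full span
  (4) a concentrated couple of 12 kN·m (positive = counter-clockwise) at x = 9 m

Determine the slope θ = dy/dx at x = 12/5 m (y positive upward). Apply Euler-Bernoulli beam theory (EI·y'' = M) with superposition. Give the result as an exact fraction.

Load 1 — applied couple M₀=5 kN·m at a=6 m (b=L-a=6):
  θ_1 = (R_Ax²/2 - M_Ax)/EI  [x≤a] with R_A=5/8, M_A=5/4 = ((5/8)·(12/5)²/2 - (5/4)·(12/5))/50000 = -3/125000 rad
Load 2 — triangular load w₀=5 kN/m (0→w₀ over full span):
  θ_2 = -w₀(2x(L-x)(L-2x)(x+2L)+x²(L-x)²)/(120LEI) = -5·(2·(12/5)·(12-(12/5))·(12-2·(12/5))·((12/5)+2·12)+(12/5)²·(12-(12/5))²)/(120·12·50000) = -252/390625 rad
Load 3 — uniform load w=16 kN/m over full span:
  θ_3 = -wx(L-x)(L-2x)/(12EI) = -16·(12/5)·(12-(12/5))·(12-2·(12/5))/(12·50000) = -1728/390625 rad
Load 4 — applied couple M₀=12 kN·m at a=9 m (b=L-a=3):
  θ_4 = (R_Ax²/2 - M_Ax)/EI  [x≤a] with R_A=9/8, M_A=15/4 = ((9/8)·(12/5)²/2 - (15/4)·(12/5))/50000 = -9/78125 rad
Superposition: θ = Σ θ_i = -651/125000 rad ≈ -0.005208 rad

θ(12/5) = -651/125000 rad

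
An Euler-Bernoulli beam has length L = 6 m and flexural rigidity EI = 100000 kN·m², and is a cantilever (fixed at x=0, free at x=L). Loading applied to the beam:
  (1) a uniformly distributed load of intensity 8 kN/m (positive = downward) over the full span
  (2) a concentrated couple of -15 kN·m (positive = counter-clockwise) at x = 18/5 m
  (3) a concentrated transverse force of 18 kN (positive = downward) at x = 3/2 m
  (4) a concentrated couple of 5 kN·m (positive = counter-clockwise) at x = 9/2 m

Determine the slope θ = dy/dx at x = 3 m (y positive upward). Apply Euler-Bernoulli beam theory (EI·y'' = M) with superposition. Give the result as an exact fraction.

Load 1 — uniform load w=8 kN/m over full span:
  θ_1 = -wx(x²-3Lx+3L²)/(6EI) = -8·3·(3²-3·6·3+3·6²)/(6·100000) = -63/25000 rad
Load 2 — applied couple M₀=-15 kN·m at a=18/5 m (b=L-a=12/5):
  θ_2 = M₀x/EI  [x≤a] = (-15)·3/100000 = -9/20000 rad
Load 3 — point force P=18 kN at a=3/2 m (b=L-a=9/2):
  θ_3 = -Pa²/(2EI)  [x>a] = -18·(3/2)²/(2·100000) = -81/400000 rad
Load 4 — applied couple M₀=5 kN·m at a=9/2 m (b=L-a=3/2):
  θ_4 = M₀x/EI  [x≤a] = 5·3/100000 = 3/20000 rad
Superposition: θ = Σ θ_i = -1209/400000 rad ≈ -0.003023 rad

θ(3) = -1209/400000 rad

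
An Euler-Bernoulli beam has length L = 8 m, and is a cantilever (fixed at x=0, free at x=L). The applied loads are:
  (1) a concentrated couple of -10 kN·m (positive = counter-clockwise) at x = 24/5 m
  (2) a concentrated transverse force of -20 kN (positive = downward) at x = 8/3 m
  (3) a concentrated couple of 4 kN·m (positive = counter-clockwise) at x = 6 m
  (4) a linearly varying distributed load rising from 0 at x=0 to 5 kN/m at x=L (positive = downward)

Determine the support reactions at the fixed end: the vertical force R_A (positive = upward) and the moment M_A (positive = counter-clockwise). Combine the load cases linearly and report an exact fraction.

R_A = 0 kN, M_A = 178/3 kN·m

Load 1 — applied couple M₀=-10 kN·m at a=24/5 m (b=L-a=16/5):
  R_A = 0 kN
  M_A = -M₀ = -(-10) = 10 kN·m
Load 2 — point force P=-20 kN at a=8/3 m (b=L-a=16/3):
  R_A = P = (-20) = -20 kN
  M_A = Pa = (-20)·(8/3) = -160/3 kN·m
Load 3 — applied couple M₀=4 kN·m at a=6 m (b=L-a=2):
  R_A = 0 kN
  M_A = -M₀ = -4 kN·m
Load 4 — triangular load w₀=5 kN/m (0→w₀ over full span):
  R_A = w₀L/2 = 5·8/2 = 20 kN
  M_A = w₀L²/3 = 5·8²/3 = 320/3 kN·m
Superposition: R_A = 0 kN, M_A = 178/3 kN·m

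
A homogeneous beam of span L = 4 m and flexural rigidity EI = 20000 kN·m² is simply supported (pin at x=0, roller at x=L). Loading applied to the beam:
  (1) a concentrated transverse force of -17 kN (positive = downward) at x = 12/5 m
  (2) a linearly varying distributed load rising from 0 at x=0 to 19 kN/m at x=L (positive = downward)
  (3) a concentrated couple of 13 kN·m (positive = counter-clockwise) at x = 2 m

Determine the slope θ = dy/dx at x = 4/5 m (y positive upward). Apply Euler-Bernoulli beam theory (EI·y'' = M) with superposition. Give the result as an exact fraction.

Load 1 — point force P=-17 kN at a=12/5 m (b=L-a=8/5):
  θ_1 = -Pb(L²-b²-3x²)/(6LEI)  [x≤a] = -(-17)·(8/5)·(4²-(8/5)²-3·(4/5)²)/(6·4·20000) = 51/78125 rad
Load 2 — triangular load w₀=19 kN/m (0→w₀ over full span):
  θ_2 = -w₀(7L⁴-30L²x²+15x⁴)/(360LEI) = -19·(7·4⁴-30·4²·(4/5)²+15·(4/5)⁴)/(360·4·20000) = -3458/3515625 rad
Load 3 — applied couple M₀=13 kN·m at a=2 m (b=L-a=2):
  θ_3 = (M₀x²/(2L)+C₁)/EI  [x≤a] with C₁=M₀(3b²-L²)/(6L)=-13/6 = (13·(4/5)²/(2·4)+(-13/6))/20000 = -169/3000000 rad
Superposition: θ = Σ θ_i = -87107/225000000 rad ≈ -0.000387 rad

θ(4/5) = -87107/225000000 rad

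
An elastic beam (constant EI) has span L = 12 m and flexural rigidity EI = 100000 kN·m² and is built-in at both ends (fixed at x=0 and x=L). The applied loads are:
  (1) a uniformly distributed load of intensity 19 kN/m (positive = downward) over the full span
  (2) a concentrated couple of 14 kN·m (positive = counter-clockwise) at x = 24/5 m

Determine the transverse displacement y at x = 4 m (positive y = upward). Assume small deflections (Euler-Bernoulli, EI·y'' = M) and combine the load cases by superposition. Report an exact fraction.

y(4) = -3779/468750 m

Load 1 — uniform load w=19 kN/m over full span:
  y_1 = -wx²(L-x)²/(24EI) = -19·4²·(12-4)²/(24·100000) = -76/9375 m
Load 2 — applied couple M₀=14 kN·m at a=24/5 m (b=L-a=36/5):
  y_2 = (R_Ax³/6 - M_Ax²/2)/EI  [x≤a] with R_A=42/25, M_A=42/25 = ((42/25)·4³/6 - (42/25)·4²/2)/100000 = 7/156250 m
Superposition: y = Σ y_i = -3779/468750 m ≈ -0.008062 m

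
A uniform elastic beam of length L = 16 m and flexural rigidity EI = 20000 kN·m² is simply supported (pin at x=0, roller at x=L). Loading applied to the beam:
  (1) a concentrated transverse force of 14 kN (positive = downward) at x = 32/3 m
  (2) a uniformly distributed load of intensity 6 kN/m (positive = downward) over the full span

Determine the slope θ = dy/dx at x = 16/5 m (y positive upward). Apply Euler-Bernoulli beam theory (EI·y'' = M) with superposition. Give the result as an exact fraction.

θ(16/5) = -305048/6328125 rad

Load 1 — point force P=14 kN at a=32/3 m (b=L-a=16/3):
  θ_1 = -Pb(L²-b²-3x²)/(6LEI)  [x≤a] = -14·(16/3)·(16²-(16/3)²-3·(16/5)²)/(6·16·20000) = -9688/1265625 rad
Load 2 — uniform load w=6 kN/m over full span:
  θ_2 = -w(L³-6Lx²+4x³)/(24EI) = -6·(16³-6·16·(16/5)²+4·(16/5)³)/(24·20000) = -3168/78125 rad
Superposition: θ = Σ θ_i = -305048/6328125 rad ≈ -0.048205 rad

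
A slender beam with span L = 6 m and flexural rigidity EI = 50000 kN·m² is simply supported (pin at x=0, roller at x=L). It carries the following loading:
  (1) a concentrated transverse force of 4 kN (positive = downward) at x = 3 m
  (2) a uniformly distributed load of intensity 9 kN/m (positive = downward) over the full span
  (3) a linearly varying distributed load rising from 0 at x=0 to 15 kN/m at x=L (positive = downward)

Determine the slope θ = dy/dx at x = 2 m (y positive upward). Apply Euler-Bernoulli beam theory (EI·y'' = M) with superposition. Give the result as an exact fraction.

Load 1 — point force P=4 kN at a=3 m (b=L-a=3):
  θ_1 = -Pb(L²-b²-3x²)/(6LEI)  [x≤a] = -4·3·(6²-3²-3·2²)/(6·6·50000) = -1/10000 rad
Load 2 — uniform load w=9 kN/m over full span:
  θ_2 = -w(L³-6Lx²+4x³)/(24EI) = -9·(6³-6·6·2²+4·2³)/(24·50000) = -39/50000 rad
Load 3 — triangular load w₀=15 kN/m (0→w₀ over full span):
  θ_3 = -w₀(7L⁴-30L²x²+15x⁴)/(360LEI) = -15·(7·6⁴-30·6²·2²+15·2⁴)/(360·6·50000) = -13/18750 rad
Superposition: θ = Σ θ_i = -59/37500 rad ≈ -0.001573 rad

θ(2) = -59/37500 rad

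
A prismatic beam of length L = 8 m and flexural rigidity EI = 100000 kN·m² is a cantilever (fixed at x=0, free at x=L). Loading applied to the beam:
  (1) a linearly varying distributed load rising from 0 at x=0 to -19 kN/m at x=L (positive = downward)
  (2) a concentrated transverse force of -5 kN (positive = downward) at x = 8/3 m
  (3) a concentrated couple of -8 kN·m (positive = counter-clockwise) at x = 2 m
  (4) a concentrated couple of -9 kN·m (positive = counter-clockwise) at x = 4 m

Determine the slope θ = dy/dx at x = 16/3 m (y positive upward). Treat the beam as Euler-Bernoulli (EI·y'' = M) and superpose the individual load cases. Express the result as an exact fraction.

θ(16/3) = 68449/6075000 rad

Load 1 — triangular load w₀=-19 kN/m (0→w₀ over full span):
  θ_1 = (w₀Lx²/4-w₀L²x/3-w₀x⁴/(24L))/EI = ((-19)·8·(16/3)²/4-(-19)·8²·(16/3)/3-(-19)·(16/3)⁴/(24·8))/100000 = 8816/759375 rad
Load 2 — point force P=-5 kN at a=8/3 m (b=L-a=16/3):
  θ_2 = -Pa²/(2EI)  [x>a] = -(-5)·(8/3)²/(2·100000) = 1/5625 rad
Load 3 — applied couple M₀=-8 kN·m at a=2 m (b=L-a=6):
  θ_3 = M₀a/EI  [x>a] = (-8)·2/100000 = -1/6250 rad
Load 4 — applied couple M₀=-9 kN·m at a=4 m (b=L-a=4):
  θ_4 = M₀a/EI  [x>a] = (-9)·4/100000 = -9/25000 rad
Superposition: θ = Σ θ_i = 68449/6075000 rad ≈ 0.011267 rad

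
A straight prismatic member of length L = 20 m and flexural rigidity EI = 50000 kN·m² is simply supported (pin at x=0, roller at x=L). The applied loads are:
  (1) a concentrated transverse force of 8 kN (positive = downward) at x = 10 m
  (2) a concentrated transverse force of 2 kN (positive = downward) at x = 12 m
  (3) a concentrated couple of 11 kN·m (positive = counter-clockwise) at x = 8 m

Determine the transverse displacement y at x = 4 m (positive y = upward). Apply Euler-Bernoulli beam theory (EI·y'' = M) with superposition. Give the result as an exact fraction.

Load 1 — point force P=8 kN at a=10 m (b=L-a=10):
  y_1 = -Pbx(L²-b²-x²)/(6LEI)  [x≤a] = -8·10·4·(20²-10²-4²)/(6·20·50000) = -142/9375 m
Load 2 — point force P=2 kN at a=12 m (b=L-a=8):
  y_2 = -Pbx(L²-b²-x²)/(6LEI)  [x≤a] = -2·8·4·(20²-8²-4²)/(6·20·50000) = -32/9375 m
Load 3 — applied couple M₀=11 kN·m at a=8 m (b=L-a=12):
  y_3 = (M₀x³/(6L)+C₁x)/EI  [x≤a] with C₁=M₀(3b²-L²)/(6L)=44/15 = (11·4³/(6·20)+(44/15)·4)/50000 = 11/31250 m
Superposition: y = Σ y_i = -569/31250 m ≈ -0.018208 m

y(4) = -569/31250 m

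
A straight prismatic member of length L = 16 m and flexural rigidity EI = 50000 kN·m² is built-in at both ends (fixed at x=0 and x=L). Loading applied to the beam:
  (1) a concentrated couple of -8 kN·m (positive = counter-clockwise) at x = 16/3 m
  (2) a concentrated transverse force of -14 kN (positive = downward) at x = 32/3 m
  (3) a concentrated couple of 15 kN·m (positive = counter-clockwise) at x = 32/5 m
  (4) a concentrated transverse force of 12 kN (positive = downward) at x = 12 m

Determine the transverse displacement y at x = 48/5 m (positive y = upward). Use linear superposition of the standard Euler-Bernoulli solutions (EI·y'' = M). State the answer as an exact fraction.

y(48/5) = 36904/17578125 m

Load 1 — applied couple M₀=-8 kN·m at a=16/3 m (b=L-a=32/3):
  y_1 = (R_Ax³/6 - M_Ax²/2 - M₀(x-a)²/2)/EI  [x>a] with R_A=-2/3, M_A=0 = ((-2/3)·(48/5)³/6 - 0·(48/5)²/2 - (-8)·((48/5)-(16/3))²/2)/50000 = -1792/3515625 m
Load 2 — point force P=-14 kN at a=32/3 m (b=L-a=16/3):
  y_2 = -Pb²x²(3aL-(3a+b)x)/(6L³EI)  [x≤a] = -(-14)·(16/3)²·(48/5)²·(3·(32/3)·16-(3·(32/3)+(16/3))·(48/5))/(6·16³·50000) = 1792/390625 m
Load 3 — applied couple M₀=15 kN·m at a=32/5 m (b=L-a=48/5):
  y_3 = (R_Ax³/6 - M_Ax²/2 - M₀(x-a)²/2)/EI  [x>a] with R_A=27/20, M_A=9/5 = ((27/20)·(48/5)³/6 - (9/5)·(48/5)²/2 - 15·((48/5)-(32/5))²/2)/50000 = 1536/1953125 m
Load 4 — point force P=12 kN at a=12 m (b=L-a=4):
  y_4 = -Pb²x²(3aL-(3a+b)x)/(6L³EI)  [x≤a] = -12·4²·(48/5)²·(3·12·16-(3·12+4)·(48/5))/(6·16³·50000) = -216/78125 m
Superposition: y = Σ y_i = 36904/17578125 m ≈ 0.002099 m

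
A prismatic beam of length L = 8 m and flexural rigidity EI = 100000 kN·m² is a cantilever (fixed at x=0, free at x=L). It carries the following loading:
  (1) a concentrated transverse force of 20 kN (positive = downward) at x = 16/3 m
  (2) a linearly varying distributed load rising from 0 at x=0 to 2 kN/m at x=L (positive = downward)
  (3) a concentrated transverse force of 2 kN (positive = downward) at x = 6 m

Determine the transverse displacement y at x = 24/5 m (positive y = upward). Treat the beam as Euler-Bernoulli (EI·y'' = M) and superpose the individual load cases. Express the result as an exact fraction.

Load 1 — point force P=20 kN at a=16/3 m (b=L-a=8/3):
  y_1 = -Px²(3a-x)/(6EI)  [x≤a] = -20·(24/5)²·(3·(16/3)-(24/5))/(6·100000) = -672/78125 m
Load 2 — triangular load w₀=2 kN/m (0→w₀ over full span):
  y_2 = (w₀Lx³/12-w₀L²x²/6-w₀x⁵/(120L))/EI = (2·8·(24/5)³/12-2·8²·(24/5)²/6-2·(24/5)⁵/(120·8))/100000 = -170592/48828125 m
Load 3 — point force P=2 kN at a=6 m (b=L-a=2):
  y_3 = -Px²(3a-x)/(6EI)  [x≤a] = -2·(24/5)²·(3·6-(24/5))/(6·100000) = -396/390625 m
Superposition: y = Σ y_i = -640092/48828125 m ≈ -0.013109 m

y(24/5) = -640092/48828125 m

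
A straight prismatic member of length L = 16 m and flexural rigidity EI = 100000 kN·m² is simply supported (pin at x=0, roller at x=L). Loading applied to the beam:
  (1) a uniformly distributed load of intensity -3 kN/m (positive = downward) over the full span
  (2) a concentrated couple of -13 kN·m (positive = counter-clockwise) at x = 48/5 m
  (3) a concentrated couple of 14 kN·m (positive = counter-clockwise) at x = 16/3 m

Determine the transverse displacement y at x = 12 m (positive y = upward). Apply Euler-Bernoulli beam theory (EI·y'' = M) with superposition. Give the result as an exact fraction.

y(12) = 217573/11250000 m

Load 1 — uniform load w=-3 kN/m over full span:
  y_1 = -wx(L³-2Lx²+x³)/(24EI) = -(-3)·12·(16³-2·16·12²+12³)/(24·100000) = 57/3125 m
Load 2 — applied couple M₀=-13 kN·m at a=48/5 m (b=L-a=32/5):
  y_2 = (M₀x³/(6L)-M₀(x-a)²/2+C₁x)/EI  [x>a] with C₁=M₀(3b²-L²)/(6L)=1352/75 = ((-13)·12³/(6·16)-(-13)·(12-(48/5))²/2+(1352/75)·12)/100000 = 247/1250000 m
Load 3 — applied couple M₀=14 kN·m at a=16/3 m (b=L-a=32/3):
  y_3 = (M₀x³/(6L)-M₀(x-a)²/2+C₁x)/EI  [x>a] with C₁=M₀(3b²-L²)/(6L)=112/9 = (14·12³/(6·16)-14·(12-(16/3))²/2+(112/9)·12)/100000 = 203/225000 m
Superposition: y = Σ y_i = 217573/11250000 m ≈ 0.019340 m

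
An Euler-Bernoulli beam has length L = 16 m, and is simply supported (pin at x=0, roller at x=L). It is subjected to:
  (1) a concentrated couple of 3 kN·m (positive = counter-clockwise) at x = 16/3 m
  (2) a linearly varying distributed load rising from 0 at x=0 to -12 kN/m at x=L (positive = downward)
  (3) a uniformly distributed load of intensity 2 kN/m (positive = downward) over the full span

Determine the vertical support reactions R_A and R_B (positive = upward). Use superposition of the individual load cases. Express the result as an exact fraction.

Load 1 — applied couple M₀=3 kN·m at a=16/3 m (b=L-a=32/3):
  R_A = M₀/L = 3/16 kN
  R_B = -M₀/L = -3/16 kN
Load 2 — triangular load w₀=-12 kN/m (0→w₀ over full span):
  R_A = w₀L/6 = (-12)·16/6 = -32 kN
  R_B = w₀L/3 = (-12)·16/3 = -64 kN
Load 3 — uniform load w=2 kN/m over full span:
  R_A = wL/2 = 2·16/2 = 16 kN
  R_B = wL/2 = 2·16/2 = 16 kN
Superposition: R_A = -253/16 kN, R_B = -771/16 kN

R_A = -253/16 kN, R_B = -771/16 kN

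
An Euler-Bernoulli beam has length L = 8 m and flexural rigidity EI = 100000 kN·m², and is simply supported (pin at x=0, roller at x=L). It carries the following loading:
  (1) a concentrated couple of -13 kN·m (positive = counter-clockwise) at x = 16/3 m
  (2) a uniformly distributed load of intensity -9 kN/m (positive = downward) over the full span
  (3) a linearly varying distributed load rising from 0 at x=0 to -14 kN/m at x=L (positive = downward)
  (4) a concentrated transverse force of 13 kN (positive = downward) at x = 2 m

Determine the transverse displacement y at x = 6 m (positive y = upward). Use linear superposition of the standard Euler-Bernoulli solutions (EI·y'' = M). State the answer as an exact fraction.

Load 1 — applied couple M₀=-13 kN·m at a=16/3 m (b=L-a=8/3):
  y_1 = (M₀x³/(6L)-M₀(x-a)²/2+C₁x)/EI  [x>a] with C₁=M₀(3b²-L²)/(6L)=104/9 = ((-13)·6³/(6·8)-(-13)·(6-(16/3))²/2+(104/9)·6)/100000 = 247/1800000 m
Load 2 — uniform load w=-9 kN/m over full span:
  y_2 = -wx(L³-2Lx²+x³)/(24EI) = -(-9)·6·(8³-2·8·6²+6³)/(24·100000) = 171/50000 m
Load 3 — triangular load w₀=-14 kN/m (0→w₀ over full span):
  y_3 = -w₀x(7L⁴-10L²x²+3x⁴)/(360LEI) = -(-14)·6·(7·8⁴-10·8²·6²+3·6⁴)/(360·8·100000) = 833/300000 m
Load 4 — point force P=13 kN at a=2 m (b=L-a=6):
  y_4 = -Pa(L-x)(2Lx-a²-x²)/(6LEI)  [x>a] = -13·2·(8-6)·(2·8·6-2²-6²)/(6·8·100000) = -91/150000 m
Superposition: y = Σ y_i = 10309/1800000 m ≈ 0.005727 m

y(6) = 10309/1800000 m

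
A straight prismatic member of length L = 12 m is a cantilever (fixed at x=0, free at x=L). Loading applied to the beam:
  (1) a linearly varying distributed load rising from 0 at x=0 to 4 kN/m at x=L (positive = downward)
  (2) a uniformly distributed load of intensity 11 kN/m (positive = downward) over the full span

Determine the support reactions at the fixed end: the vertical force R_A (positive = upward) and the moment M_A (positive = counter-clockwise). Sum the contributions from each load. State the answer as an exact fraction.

R_A = 156 kN, M_A = 984 kN·m

Load 1 — triangular load w₀=4 kN/m (0→w₀ over full span):
  R_A = w₀L/2 = 4·12/2 = 24 kN
  M_A = w₀L²/3 = 4·12²/3 = 192 kN·m
Load 2 — uniform load w=11 kN/m over full span:
  R_A = wL = 11·12 = 132 kN
  M_A = wL²/2 = 11·12²/2 = 792 kN·m
Superposition: R_A = 156 kN, M_A = 984 kN·m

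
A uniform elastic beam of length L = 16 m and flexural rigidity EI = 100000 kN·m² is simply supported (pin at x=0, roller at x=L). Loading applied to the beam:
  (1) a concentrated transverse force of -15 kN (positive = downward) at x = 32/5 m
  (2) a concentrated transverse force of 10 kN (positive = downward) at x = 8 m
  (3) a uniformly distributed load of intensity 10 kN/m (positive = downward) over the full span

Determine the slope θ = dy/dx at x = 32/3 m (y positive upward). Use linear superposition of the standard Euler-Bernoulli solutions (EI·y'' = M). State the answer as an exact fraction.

Load 1 — point force P=-15 kN at a=32/5 m (b=L-a=48/5):
  θ_1 = -Pa(2L²-6Lx+3x²+a²)/(6LEI)  [x>a] = -(-15)·(32/5)·(2·16²-6·16·(32/3)+3·(32/3)²+(32/5)²)/(6·16·100000) = -304/234375 rad
Load 2 — point force P=10 kN at a=8 m (b=L-a=8):
  θ_2 = -Pa(2L²-6Lx+3x²+a²)/(6LEI)  [x>a] = -10·8·(2·16²-6·16·(32/3)+3·(32/3)²+8²)/(6·16·100000) = 1/1125 rad
Load 3 — uniform load w=10 kN/m over full span:
  θ_3 = -w(L³-6Lx²+4x³)/(24EI) = -10·(16³-6·16·(32/3)²+4·(32/3)³)/(24·100000) = 416/50625 rad
Superposition: θ = Σ θ_i = 49417/6328125 rad ≈ 0.007809 rad

θ(32/3) = 49417/6328125 rad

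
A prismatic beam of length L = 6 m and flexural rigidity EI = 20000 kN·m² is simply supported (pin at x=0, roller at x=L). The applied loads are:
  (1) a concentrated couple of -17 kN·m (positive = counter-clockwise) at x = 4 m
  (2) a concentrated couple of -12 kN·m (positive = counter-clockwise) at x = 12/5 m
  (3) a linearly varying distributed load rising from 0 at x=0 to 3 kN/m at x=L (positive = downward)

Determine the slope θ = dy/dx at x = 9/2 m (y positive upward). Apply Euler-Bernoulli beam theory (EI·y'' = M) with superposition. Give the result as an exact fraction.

Load 1 — applied couple M₀=-17 kN·m at a=4 m (b=L-a=2):
  θ_1 = (M₀x²/(2L)-M₀(x-a)+C₁)/EI  [x>a] with C₁=M₀(3b²-L²)/(6L)=34/3 = ((-17)·(9/2)²/(2·6)-(-17)·((9/2)-4)+(34/3))/20000 = -17/38400 rad
Load 2 — applied couple M₀=-12 kN·m at a=12/5 m (b=L-a=18/5):
  θ_2 = (M₀x²/(2L)-M₀(x-a)+C₁)/EI  [x>a] with C₁=M₀(3b²-L²)/(6L)=-24/25 = ((-12)·(9/2)²/(2·6)-(-12)·((9/2)-(12/5))+(-24/25))/20000 = 399/2000000 rad
Load 3 — triangular load w₀=3 kN/m (0→w₀ over full span):
  θ_3 = -w₀(7L⁴-30L²x²+15x⁴)/(360LEI) = -3·(7·6⁴-30·6²·(9/2)²+15·(9/2)⁴)/(360·6·20000) = 11817/25600000 rad
Superposition: θ = Σ θ_i = 83863/384000000 rad ≈ 0.000218 rad

θ(9/2) = 83863/384000000 rad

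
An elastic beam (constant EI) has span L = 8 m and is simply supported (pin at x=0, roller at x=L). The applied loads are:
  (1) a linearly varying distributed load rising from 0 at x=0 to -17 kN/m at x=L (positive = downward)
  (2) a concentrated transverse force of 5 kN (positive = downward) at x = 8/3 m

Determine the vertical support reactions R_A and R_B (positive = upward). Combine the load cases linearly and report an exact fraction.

Load 1 — triangular load w₀=-17 kN/m (0→w₀ over full span):
  R_A = w₀L/6 = (-17)·8/6 = -68/3 kN
  R_B = w₀L/3 = (-17)·8/3 = -136/3 kN
Load 2 — point force P=5 kN at a=8/3 m (b=L-a=16/3):
  R_A = Pb/L = 5·(16/3)/8 = 10/3 kN
  R_B = Pa/L = 5·(8/3)/8 = 5/3 kN
Superposition: R_A = -58/3 kN, R_B = -131/3 kN

R_A = -58/3 kN, R_B = -131/3 kN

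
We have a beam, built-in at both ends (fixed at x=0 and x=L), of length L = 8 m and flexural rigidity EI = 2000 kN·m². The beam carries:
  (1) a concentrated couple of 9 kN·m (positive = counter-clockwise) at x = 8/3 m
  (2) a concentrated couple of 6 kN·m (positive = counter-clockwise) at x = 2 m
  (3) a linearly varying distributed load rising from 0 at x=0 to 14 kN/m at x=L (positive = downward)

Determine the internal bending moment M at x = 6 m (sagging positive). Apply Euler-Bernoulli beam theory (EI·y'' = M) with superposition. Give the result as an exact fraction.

M(6) = 1949/240 kN·m

Load 1 — applied couple M₀=9 kN·m at a=8/3 m (b=L-a=16/3):
  M_1 = R_Ax - M_A - M₀  [x>a] with R_A=3/2, M_A=0 = (3/2)·6 - 0 - 9 = 0 kN·m
Load 2 — applied couple M₀=6 kN·m at a=2 m (b=L-a=6):
  M_2 = R_Ax - M_A - M₀  [x>a] with R_A=27/32, M_A=-9/8 = (27/32)·6 - (-9/8) - 6 = 3/16 kN·m
Load 3 — triangular load w₀=14 kN/m (0→w₀ over full span):
  M_3 = 3w₀Lx/20 - w₀L²/30 - w₀x³/(6L) = 3·14·8·6/20 - 14·8²/30 - 14·6³/(6·8) = 119/15 kN·m
Superposition: M = Σ M_i = 1949/240 kN·m ≈ 8.120833 kN·m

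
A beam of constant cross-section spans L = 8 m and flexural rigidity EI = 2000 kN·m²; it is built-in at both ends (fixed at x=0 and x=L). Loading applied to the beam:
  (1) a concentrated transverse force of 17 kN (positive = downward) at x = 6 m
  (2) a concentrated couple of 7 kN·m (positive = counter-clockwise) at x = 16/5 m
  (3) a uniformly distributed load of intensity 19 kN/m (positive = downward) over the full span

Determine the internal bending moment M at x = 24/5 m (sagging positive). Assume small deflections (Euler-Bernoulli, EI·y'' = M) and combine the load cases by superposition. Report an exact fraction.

M(24/5) = 147509/3000 kN·m

Load 1 — point force P=17 kN at a=6 m (b=L-a=2):
  M_1 = Pb²(3a+b)x/L³ - Pab²/L²  [x≤a] = 17·2²·(3·6+2)·(24/5)/8³ - 17·6·2²/8² = 51/8 kN·m
Load 2 — applied couple M₀=7 kN·m at a=16/5 m (b=L-a=24/5):
  M_2 = R_Ax - M_A - M₀  [x>a] with R_A=63/50, M_A=21/25 = (63/50)·(24/5) - (21/25) - 7 = -224/125 kN·m
Load 3 — uniform load w=19 kN/m over full span:
  M_3 = wLx/2 - wL²/12 - wx²/2 = 19·8·(24/5)/2 - 19·8²/12 - 19·(24/5)²/2 = 3344/75 kN·m
Superposition: M = Σ M_i = 147509/3000 kN·m ≈ 49.169667 kN·m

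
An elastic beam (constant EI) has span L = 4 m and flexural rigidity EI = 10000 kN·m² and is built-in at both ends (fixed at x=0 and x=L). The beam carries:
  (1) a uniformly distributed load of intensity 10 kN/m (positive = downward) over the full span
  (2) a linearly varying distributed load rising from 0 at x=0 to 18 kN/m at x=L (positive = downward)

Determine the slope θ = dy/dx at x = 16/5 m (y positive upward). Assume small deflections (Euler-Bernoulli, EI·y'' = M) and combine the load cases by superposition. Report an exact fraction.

θ(16/5) = 392/390625 rad

Load 1 — uniform load w=10 kN/m over full span:
  θ_1 = -wx(L-x)(L-2x)/(12EI) = -10·(16/5)·(4-(16/5))·(4-2·(16/5))/(12·10000) = 8/15625 rad
Load 2 — triangular load w₀=18 kN/m (0→w₀ over full span):
  θ_2 = -w₀(2x(L-x)(L-2x)(x+2L)+x²(L-x)²)/(120LEI) = -18·(2·(16/5)·(4-(16/5))·(4-2·(16/5))·((16/5)+2·4)+(16/5)²·(4-(16/5))²)/(120·4·10000) = 192/390625 rad
Superposition: θ = Σ θ_i = 392/390625 rad ≈ 0.001004 rad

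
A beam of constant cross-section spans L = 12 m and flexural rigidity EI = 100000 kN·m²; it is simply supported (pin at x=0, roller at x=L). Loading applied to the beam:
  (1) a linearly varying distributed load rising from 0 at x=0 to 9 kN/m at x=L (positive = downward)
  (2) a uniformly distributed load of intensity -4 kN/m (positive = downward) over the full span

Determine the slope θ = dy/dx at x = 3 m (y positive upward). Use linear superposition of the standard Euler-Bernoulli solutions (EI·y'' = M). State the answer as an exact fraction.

Load 1 — triangular load w₀=9 kN/m (0→w₀ over full span):
  θ_1 = -w₀(7L⁴-30L²x²+15x⁴)/(360LEI) = -9·(7·12⁴-30·12²·3²+15·3⁴)/(360·12·100000) = -35829/16000000 rad
Load 2 — uniform load w=-4 kN/m over full span:
  θ_2 = -w(L³-6Lx²+4x³)/(24EI) = -(-4)·(12³-6·12·3²+4·3³)/(24·100000) = 99/50000 rad
Superposition: θ = Σ θ_i = -4149/16000000 rad ≈ -0.000259 rad

θ(3) = -4149/16000000 rad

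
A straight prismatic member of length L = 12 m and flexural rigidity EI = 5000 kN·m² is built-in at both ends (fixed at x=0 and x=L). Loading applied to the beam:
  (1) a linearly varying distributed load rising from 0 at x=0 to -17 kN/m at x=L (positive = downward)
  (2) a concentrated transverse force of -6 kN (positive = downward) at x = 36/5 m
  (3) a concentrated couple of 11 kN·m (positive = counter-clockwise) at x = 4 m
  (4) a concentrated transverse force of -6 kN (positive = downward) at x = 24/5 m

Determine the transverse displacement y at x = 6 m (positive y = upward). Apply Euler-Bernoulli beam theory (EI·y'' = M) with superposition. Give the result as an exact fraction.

y(6) = 72221/625000 m

Load 1 — triangular load w₀=-17 kN/m (0→w₀ over full span):
  y_1 = -w₀x²(L-x)²(x+2L)/(120LEI) = -(-17)·6²·(12-6)²·(6+2·12)/(120·12·5000) = 459/5000 m
Load 2 — point force P=-6 kN at a=36/5 m (b=L-a=24/5):
  y_2 = -Pb²x²(3aL-(3a+b)x)/(6L³EI)  [x≤a] = -(-6)·(24/5)²·6²·(3·(36/5)·12-(3·(36/5)+(24/5))·6)/(6·12³·5000) = 756/78125 m
Load 3 — applied couple M₀=11 kN·m at a=4 m (b=L-a=8):
  y_3 = (R_Ax³/6 - M_Ax²/2 - M₀(x-a)²/2)/EI  [x>a] with R_A=11/9, M_A=0 = ((11/9)·6³/6 - 0·6²/2 - 11·(6-4)²/2)/5000 = 11/2500 m
Load 4 — point force P=-6 kN at a=24/5 m (b=L-a=36/5):
  y_4 = -Pa²(L-x)²(3bL-(3b+a)(L-x))/(6L³EI)  [x>a] = -(-6)·(24/5)²·(12-6)²·(3·(36/5)·12-(3·(36/5)+(24/5))·(12-6))/(6·12³·5000) = 756/78125 m
Superposition: y = Σ y_i = 72221/625000 m ≈ 0.115554 m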